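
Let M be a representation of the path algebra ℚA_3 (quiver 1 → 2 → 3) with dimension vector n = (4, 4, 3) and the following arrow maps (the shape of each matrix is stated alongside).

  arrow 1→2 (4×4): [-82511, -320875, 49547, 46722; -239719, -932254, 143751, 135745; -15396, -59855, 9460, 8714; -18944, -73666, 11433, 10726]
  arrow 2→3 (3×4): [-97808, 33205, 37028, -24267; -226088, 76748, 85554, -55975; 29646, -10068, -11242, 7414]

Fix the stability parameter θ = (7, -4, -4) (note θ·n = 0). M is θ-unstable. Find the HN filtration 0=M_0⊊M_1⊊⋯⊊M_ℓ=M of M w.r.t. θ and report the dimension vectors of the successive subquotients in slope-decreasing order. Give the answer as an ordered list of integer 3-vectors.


Interval decomposition of M: I[1,2], I[1,3]^3.
HN type (ℓ=2): μ^(1)=3/2; μ^(2)=-1/3

((1, 1, 0); (3, 3, 3))


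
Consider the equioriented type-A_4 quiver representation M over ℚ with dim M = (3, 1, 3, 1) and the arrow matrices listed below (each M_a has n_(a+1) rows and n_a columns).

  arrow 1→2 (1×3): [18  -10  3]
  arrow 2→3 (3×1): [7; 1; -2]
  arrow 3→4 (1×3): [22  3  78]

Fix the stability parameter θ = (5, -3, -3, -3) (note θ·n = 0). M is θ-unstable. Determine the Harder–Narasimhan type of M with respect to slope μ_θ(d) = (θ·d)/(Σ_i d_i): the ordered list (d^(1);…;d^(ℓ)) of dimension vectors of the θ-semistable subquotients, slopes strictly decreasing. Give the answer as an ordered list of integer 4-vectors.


Via rank(M_{q-1}∘⋯∘M_p): M ≅ I[1,1]^2, I[1,4], I[3,3]^2.
μ_θ-semistable layers: μ^(1)=5; μ^(2)=-1; μ^(3)=-3

((2, 0, 0, 0); (1, 1, 1, 1); (0, 0, 2, 0))


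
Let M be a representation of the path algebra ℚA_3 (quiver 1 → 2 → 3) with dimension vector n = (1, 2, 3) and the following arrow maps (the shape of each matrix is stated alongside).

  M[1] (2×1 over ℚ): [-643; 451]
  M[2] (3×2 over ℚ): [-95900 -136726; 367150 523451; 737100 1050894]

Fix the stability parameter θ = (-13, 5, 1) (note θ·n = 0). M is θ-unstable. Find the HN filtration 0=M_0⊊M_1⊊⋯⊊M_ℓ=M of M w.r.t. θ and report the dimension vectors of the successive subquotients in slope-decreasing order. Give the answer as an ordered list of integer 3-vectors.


Barcode: M ≅ I[1,3], I[2,2], I[3,3]^2. HN layers by μ_θ (4 steps, strictly decreasing):
  μ^(1)=5; μ^(2)=3; μ^(3)=1; μ^(4)=-13

((0, 1, 0); (0, 1, 1); (0, 0, 2); (1, 0, 0))


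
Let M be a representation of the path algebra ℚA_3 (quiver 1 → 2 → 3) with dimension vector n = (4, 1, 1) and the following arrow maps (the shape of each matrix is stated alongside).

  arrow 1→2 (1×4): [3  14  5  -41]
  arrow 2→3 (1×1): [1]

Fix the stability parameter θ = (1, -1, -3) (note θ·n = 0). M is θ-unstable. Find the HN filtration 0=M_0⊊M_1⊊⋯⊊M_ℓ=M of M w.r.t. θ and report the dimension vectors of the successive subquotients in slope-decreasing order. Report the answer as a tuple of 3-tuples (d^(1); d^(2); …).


Via rank(M_{q-1}∘⋯∘M_p): M ≅ I[1,1]^3, I[1,3].
μ_θ-semistable layers: μ^(1)=1; μ^(2)=-1

((3, 0, 0); (1, 1, 1))


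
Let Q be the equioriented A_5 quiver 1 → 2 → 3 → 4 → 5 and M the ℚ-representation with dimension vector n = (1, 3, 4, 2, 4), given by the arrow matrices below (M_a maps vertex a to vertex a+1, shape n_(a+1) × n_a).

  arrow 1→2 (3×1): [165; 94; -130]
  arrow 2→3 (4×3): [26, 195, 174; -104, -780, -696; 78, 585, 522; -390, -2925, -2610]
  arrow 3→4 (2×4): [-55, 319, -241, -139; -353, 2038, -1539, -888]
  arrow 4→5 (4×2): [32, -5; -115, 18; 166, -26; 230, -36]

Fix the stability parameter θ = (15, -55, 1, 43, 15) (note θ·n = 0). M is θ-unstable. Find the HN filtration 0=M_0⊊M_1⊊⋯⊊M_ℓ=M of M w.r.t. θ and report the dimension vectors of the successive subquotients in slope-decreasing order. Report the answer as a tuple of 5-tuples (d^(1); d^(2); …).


Via rank(M_{q-1}∘⋯∘M_p): M ≅ I[1,2], I[2,2], I[2,5], I[3,3]^2, I[3,5], I[5,5]^2.
μ_θ-semistable layers: μ^(1)=29; μ^(2)=15; μ^(3)=1; μ^(4)=-20; μ^(5)=-55

((0, 0, 0, 2, 2); (0, 0, 0, 0, 2); (0, 0, 4, 0, 0); (1, 1, 0, 0, 0); (0, 2, 0, 0, 0))


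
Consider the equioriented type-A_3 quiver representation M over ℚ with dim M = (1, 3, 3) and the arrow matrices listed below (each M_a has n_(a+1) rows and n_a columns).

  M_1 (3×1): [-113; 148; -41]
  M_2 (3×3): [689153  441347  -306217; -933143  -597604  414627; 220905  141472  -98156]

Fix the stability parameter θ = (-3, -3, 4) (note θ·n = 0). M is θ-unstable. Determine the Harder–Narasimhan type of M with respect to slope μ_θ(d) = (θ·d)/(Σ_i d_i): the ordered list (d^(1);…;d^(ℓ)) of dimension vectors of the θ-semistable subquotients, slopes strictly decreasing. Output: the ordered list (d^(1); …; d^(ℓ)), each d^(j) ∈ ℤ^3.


Via rank(M_{q-1}∘⋯∘M_p): M ≅ I[1,3], I[2,3]^2.
μ_θ-semistable layers: μ^(1)=4; μ^(2)=-3

((0, 0, 3); (1, 3, 0))


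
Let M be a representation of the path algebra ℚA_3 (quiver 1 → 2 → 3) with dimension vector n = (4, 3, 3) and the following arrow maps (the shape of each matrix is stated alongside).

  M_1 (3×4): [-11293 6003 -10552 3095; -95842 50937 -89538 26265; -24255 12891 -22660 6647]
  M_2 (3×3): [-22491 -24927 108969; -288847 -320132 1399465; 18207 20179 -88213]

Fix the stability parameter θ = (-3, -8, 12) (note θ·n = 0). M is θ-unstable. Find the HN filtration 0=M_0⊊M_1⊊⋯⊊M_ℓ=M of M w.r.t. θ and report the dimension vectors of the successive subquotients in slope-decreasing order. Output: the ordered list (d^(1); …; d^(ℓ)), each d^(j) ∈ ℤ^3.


Barcode: M ≅ I[1,1]^2, I[1,2], I[1,3], I[2,3], I[3,3]. HN layers by μ_θ (4 steps, strictly decreasing):
  μ^(1)=12; μ^(2)=-3; μ^(3)=-11/2; μ^(4)=-8

((0, 0, 3); (2, 0, 0); (2, 2, 0); (0, 1, 0))


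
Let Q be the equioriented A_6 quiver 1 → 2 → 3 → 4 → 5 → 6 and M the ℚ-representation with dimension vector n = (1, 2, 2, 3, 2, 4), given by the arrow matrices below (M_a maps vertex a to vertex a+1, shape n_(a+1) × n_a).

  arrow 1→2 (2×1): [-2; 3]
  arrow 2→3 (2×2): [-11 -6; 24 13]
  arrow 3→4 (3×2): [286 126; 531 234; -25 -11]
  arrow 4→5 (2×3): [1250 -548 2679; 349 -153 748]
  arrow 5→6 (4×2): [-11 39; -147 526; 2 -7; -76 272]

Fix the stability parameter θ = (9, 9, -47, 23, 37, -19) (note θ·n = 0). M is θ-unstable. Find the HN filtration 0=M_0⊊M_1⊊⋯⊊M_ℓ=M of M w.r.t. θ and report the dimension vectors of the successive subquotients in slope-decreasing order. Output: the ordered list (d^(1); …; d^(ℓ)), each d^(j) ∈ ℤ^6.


Interval decomposition of M: I[1,6], I[2,6], I[4,4], I[6,6]^2.
HN type (ℓ=4): μ^(1)=23; μ^(2)=41/3; μ^(3)=-29/3; μ^(4)=-19

((0, 0, 0, 1, 0, 0); (0, 0, 0, 2, 2, 2); (1, 1, 1, 0, 0, 0); (0, 1, 1, 0, 0, 2))


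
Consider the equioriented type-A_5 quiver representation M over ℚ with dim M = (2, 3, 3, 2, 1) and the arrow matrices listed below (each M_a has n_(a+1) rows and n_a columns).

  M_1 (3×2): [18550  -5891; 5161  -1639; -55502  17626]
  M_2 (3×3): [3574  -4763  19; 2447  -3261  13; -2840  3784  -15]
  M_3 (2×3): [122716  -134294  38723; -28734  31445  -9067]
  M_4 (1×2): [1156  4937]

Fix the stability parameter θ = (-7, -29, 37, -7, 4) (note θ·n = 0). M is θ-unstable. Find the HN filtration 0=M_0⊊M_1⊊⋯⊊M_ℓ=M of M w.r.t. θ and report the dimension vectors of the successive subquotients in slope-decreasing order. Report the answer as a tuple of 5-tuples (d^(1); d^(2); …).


Via rank(M_{q-1}∘⋯∘M_p): M ≅ I[1,4], I[1,5], I[2,3].
μ_θ-semistable layers: μ^(1)=37; μ^(2)=15; μ^(3)=34/3; μ^(4)=-18; μ^(5)=-29

((0, 0, 1, 0, 0); (0, 0, 1, 1, 0); (0, 0, 1, 1, 1); (2, 2, 0, 0, 0); (0, 1, 0, 0, 0))


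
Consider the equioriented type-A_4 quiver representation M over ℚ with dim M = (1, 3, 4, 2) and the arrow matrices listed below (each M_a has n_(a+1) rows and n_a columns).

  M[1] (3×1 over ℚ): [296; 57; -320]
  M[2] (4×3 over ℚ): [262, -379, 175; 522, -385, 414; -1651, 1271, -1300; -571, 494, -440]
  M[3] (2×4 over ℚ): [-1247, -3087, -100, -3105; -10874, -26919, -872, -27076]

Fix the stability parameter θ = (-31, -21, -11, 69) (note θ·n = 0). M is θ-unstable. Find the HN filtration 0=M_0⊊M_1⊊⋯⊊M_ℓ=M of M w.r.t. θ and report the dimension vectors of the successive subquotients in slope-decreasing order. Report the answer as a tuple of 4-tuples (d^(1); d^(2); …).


Barcode: M ≅ I[1,4], I[2,3], I[2,4], I[3,3]. HN layers by μ_θ (4 steps, strictly decreasing):
  μ^(1)=69; μ^(2)=-11; μ^(3)=-21; μ^(4)=-31

((0, 0, 0, 2); (0, 0, 4, 0); (0, 3, 0, 0); (1, 0, 0, 0))


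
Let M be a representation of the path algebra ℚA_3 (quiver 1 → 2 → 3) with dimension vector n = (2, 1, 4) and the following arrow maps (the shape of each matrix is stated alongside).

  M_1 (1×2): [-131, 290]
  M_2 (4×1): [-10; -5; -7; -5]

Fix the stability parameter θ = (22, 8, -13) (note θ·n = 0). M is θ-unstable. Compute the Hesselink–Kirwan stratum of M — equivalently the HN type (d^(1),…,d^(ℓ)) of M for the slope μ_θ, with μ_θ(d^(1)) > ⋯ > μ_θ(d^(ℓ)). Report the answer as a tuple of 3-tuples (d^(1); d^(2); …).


Via rank(M_{q-1}∘⋯∘M_p): M ≅ I[1,1], I[1,3], I[3,3]^3.
μ_θ-semistable layers: μ^(1)=22; μ^(2)=17/3; μ^(3)=-13

((1, 0, 0); (1, 1, 1); (0, 0, 3))


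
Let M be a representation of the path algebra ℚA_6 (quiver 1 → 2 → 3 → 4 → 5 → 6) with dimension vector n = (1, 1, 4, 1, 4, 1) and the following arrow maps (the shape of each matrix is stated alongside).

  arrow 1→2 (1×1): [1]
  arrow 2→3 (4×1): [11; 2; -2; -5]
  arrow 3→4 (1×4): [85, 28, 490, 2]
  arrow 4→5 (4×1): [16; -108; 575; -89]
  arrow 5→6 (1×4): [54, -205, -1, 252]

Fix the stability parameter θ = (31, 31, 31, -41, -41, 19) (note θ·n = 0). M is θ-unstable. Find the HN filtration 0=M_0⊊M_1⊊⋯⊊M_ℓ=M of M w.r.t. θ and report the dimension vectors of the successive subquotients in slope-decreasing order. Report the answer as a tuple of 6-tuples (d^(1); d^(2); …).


Via rank(M_{q-1}∘⋯∘M_p): M ≅ I[1,6], I[3,3]^3, I[5,5]^3.
μ_θ-semistable layers: μ^(1)=31; μ^(2)=19; μ^(3)=11/5; μ^(4)=-41

((0, 0, 3, 0, 0, 0); (0, 0, 0, 0, 0, 1); (1, 1, 1, 1, 1, 0); (0, 0, 0, 0, 3, 0))


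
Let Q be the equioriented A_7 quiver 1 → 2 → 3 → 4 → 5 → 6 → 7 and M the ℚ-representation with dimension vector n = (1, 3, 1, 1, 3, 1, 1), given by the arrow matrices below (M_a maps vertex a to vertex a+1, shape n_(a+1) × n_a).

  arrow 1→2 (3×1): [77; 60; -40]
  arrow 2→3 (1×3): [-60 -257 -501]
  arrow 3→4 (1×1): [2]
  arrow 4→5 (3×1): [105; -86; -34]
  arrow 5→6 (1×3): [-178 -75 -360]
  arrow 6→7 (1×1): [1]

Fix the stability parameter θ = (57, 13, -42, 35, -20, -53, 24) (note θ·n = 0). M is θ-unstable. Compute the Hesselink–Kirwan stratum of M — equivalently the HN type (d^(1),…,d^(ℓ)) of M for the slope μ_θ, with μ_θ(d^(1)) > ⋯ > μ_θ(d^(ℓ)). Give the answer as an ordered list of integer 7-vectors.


Via rank(M_{q-1}∘⋯∘M_p): M ≅ I[1,2], I[2,2], I[2,5], I[5,5], I[5,7].
μ_θ-semistable layers: μ^(1)=35; μ^(2)=24; μ^(3)=13; μ^(4)=15/2; μ^(5)=-29/2; μ^(6)=-20; μ^(7)=-73/2

((1, 1, 0, 0, 0, 0, 0); (0, 0, 0, 0, 0, 0, 1); (0, 1, 0, 0, 0, 0, 0); (0, 0, 0, 1, 1, 0, 0); (0, 1, 1, 0, 0, 0, 0); (0, 0, 0, 0, 1, 0, 0); (0, 0, 0, 0, 1, 1, 0))


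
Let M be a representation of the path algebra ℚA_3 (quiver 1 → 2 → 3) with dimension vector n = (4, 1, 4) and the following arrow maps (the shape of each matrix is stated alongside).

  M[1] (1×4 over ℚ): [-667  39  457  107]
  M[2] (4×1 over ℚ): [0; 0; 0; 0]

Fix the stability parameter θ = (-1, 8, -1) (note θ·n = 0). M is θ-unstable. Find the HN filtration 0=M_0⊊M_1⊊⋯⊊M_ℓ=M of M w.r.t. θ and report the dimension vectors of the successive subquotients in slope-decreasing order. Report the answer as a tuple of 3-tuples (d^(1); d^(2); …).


Via rank(M_{q-1}∘⋯∘M_p): M ≅ I[1,1]^3, I[1,2], I[3,3]^4.
μ_θ-semistable layers: μ^(1)=8; μ^(2)=-1

((0, 1, 0); (4, 0, 4))


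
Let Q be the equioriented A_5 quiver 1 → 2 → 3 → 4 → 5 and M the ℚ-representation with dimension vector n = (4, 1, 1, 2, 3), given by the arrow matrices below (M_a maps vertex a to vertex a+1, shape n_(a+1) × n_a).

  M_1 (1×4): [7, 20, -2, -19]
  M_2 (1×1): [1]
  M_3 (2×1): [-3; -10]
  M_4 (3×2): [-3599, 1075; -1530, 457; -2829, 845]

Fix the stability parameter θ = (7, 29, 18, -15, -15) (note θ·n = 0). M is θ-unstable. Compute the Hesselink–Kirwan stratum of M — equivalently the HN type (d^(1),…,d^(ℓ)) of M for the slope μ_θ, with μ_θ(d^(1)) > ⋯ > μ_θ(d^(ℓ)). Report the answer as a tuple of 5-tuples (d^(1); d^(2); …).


Via rank(M_{q-1}∘⋯∘M_p): M ≅ I[1,1]^3, I[1,5], I[4,5], I[5,5].
μ_θ-semistable layers: μ^(1)=7; μ^(2)=24/5; μ^(3)=-15

((3, 0, 0, 0, 0); (1, 1, 1, 1, 1); (0, 0, 0, 1, 2))


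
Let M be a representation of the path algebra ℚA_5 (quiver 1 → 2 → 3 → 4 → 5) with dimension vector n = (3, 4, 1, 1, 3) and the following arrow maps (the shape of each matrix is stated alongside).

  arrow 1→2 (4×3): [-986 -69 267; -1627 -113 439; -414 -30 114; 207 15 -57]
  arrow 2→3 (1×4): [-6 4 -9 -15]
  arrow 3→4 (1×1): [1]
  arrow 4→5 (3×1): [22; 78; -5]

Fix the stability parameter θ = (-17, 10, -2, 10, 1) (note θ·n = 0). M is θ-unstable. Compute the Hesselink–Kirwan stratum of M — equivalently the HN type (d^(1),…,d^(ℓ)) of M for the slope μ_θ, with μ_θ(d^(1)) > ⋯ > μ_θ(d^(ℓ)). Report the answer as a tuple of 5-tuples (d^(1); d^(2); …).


Via rank(M_{q-1}∘⋯∘M_p): M ≅ I[1,1], I[1,2], I[1,5], I[2,2]^2, I[5,5]^2.
μ_θ-semistable layers: μ^(1)=10; μ^(2)=11/2; μ^(3)=4; μ^(4)=1; μ^(5)=-17

((0, 3, 0, 0, 0); (0, 0, 0, 1, 1); (0, 1, 1, 0, 0); (0, 0, 0, 0, 2); (3, 0, 0, 0, 0))


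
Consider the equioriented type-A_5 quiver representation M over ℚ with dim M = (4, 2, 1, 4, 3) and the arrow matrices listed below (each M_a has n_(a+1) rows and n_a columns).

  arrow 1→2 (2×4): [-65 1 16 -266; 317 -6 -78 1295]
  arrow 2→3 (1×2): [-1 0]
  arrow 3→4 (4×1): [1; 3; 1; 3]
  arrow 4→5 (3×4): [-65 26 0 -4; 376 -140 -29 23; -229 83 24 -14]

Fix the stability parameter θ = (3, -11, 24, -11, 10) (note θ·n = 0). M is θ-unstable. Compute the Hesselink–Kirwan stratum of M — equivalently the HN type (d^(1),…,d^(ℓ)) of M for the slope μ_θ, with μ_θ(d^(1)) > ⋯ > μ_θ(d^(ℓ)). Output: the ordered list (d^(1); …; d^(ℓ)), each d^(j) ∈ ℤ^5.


Via rank(M_{q-1}∘⋯∘M_p): M ≅ I[1,1]^2, I[1,2], I[1,5], I[4,4], I[4,5]^2.
μ_θ-semistable layers: μ^(1)=10; μ^(2)=13/2; μ^(3)=3; μ^(4)=-4; μ^(5)=-11

((0, 0, 0, 0, 3); (0, 0, 1, 1, 0); (2, 0, 0, 0, 0); (2, 2, 0, 0, 0); (0, 0, 0, 3, 0))


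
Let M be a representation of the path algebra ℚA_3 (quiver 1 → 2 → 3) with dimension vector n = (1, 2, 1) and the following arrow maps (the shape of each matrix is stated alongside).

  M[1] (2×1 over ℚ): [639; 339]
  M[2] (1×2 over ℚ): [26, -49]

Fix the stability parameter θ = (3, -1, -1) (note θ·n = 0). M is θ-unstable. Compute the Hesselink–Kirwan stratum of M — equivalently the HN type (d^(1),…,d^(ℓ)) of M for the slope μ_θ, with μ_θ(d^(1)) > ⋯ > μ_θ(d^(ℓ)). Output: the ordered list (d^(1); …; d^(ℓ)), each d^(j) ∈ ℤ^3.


Via rank(M_{q-1}∘⋯∘M_p): M ≅ I[1,3], I[2,2].
μ_θ-semistable layers: μ^(1)=1/3; μ^(2)=-1

((1, 1, 1); (0, 1, 0))


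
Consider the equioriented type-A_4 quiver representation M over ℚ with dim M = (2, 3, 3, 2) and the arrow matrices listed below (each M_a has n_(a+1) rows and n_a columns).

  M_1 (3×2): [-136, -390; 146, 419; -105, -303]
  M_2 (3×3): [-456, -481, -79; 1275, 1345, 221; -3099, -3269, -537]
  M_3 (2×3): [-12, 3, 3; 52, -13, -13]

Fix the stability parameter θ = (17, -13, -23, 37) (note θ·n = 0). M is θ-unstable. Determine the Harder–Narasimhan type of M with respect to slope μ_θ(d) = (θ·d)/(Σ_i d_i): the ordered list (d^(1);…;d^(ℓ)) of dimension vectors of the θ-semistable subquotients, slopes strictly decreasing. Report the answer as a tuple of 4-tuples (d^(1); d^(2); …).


Interval decomposition of M: I[1,2], I[1,3], I[2,3], I[3,4], I[4,4].
HN type (ℓ=5): μ^(1)=37; μ^(2)=2; μ^(3)=-19/3; μ^(4)=-18; μ^(5)=-23

((0, 0, 0, 2); (1, 1, 0, 0); (1, 1, 1, 0); (0, 1, 1, 0); (0, 0, 1, 0))


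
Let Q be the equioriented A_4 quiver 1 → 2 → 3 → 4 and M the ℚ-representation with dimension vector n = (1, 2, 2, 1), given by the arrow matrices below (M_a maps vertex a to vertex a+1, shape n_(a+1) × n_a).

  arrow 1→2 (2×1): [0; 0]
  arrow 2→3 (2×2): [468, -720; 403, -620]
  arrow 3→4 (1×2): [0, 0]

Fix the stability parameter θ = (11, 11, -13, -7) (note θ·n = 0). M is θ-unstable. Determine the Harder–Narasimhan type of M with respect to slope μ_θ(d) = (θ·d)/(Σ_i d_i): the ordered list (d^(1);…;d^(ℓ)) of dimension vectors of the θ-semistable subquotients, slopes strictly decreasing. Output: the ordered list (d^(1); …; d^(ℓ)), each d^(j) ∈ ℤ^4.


Via rank(M_{q-1}∘⋯∘M_p): M ≅ I[1,1], I[2,2], I[2,3], I[3,3], I[4,4].
μ_θ-semistable layers: μ^(1)=11; μ^(2)=-1; μ^(3)=-7; μ^(4)=-13

((1, 1, 0, 0); (0, 1, 1, 0); (0, 0, 0, 1); (0, 0, 1, 0))


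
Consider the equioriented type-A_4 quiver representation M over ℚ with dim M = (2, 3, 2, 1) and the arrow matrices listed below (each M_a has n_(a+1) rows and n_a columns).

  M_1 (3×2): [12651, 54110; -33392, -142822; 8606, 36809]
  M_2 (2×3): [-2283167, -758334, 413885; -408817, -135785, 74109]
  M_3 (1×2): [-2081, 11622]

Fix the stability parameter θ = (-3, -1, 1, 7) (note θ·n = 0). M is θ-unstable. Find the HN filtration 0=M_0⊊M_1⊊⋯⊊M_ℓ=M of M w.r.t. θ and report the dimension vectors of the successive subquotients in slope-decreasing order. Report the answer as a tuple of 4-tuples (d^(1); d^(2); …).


Interval decomposition of M: I[1,2], I[1,4], I[2,3].
HN type (ℓ=4): μ^(1)=7; μ^(2)=1; μ^(3)=-1; μ^(4)=-3

((0, 0, 0, 1); (0, 0, 2, 0); (0, 3, 0, 0); (2, 0, 0, 0))


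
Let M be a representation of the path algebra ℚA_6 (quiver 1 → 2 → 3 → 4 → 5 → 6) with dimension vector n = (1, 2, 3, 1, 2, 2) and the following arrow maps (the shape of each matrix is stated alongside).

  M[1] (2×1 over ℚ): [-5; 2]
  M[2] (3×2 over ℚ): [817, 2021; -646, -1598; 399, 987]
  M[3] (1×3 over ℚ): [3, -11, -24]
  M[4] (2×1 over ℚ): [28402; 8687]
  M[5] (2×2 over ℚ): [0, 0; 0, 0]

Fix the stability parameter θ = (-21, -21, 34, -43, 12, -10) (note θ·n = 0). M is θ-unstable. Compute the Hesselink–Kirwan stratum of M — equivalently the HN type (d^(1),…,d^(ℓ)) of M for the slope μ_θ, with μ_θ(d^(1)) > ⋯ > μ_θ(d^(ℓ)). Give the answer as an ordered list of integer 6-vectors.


Via rank(M_{q-1}∘⋯∘M_p): M ≅ I[1,5], I[2,2], I[3,3]^2, I[5,5], I[6,6]^2.
μ_θ-semistable layers: μ^(1)=34; μ^(2)=12; μ^(3)=-9/2; μ^(4)=-10; μ^(5)=-21

((0, 0, 2, 0, 0, 0); (0, 0, 0, 0, 2, 0); (0, 0, 1, 1, 0, 0); (0, 0, 0, 0, 0, 2); (1, 2, 0, 0, 0, 0))


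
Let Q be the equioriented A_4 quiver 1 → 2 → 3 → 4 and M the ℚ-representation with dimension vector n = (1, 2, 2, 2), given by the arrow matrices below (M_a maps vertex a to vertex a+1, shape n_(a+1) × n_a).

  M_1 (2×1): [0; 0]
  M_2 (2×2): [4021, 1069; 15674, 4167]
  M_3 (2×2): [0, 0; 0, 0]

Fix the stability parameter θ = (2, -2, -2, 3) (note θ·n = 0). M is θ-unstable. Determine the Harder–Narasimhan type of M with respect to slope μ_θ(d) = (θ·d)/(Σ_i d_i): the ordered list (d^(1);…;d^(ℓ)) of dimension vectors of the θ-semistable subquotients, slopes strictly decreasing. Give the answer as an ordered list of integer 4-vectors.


Barcode: M ≅ I[1,1], I[2,3]^2, I[4,4]^2. HN layers by μ_θ (3 steps, strictly decreasing):
  μ^(1)=3; μ^(2)=2; μ^(3)=-2

((0, 0, 0, 2); (1, 0, 0, 0); (0, 2, 2, 0))


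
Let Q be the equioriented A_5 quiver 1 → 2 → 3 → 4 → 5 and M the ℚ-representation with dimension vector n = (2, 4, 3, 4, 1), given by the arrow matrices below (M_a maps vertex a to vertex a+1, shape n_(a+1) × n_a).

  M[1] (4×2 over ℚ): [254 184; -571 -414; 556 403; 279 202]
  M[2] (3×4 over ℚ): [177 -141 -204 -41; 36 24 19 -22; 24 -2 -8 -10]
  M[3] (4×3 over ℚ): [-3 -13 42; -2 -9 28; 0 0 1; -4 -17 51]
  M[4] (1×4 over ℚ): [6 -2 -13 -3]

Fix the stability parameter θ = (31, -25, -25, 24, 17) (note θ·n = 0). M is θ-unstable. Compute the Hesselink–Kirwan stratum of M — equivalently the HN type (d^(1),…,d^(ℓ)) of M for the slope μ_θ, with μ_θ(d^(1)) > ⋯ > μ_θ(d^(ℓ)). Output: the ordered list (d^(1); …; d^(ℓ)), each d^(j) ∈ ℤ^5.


Barcode: M ≅ I[1,4], I[1,5], I[2,2], I[2,4], I[4,4]. HN layers by μ_θ (4 steps, strictly decreasing):
  μ^(1)=24; μ^(2)=41/2; μ^(3)=-19/3; μ^(4)=-25

((0, 0, 0, 3, 0); (0, 0, 0, 1, 1); (2, 2, 2, 0, 0); (0, 2, 1, 0, 0))


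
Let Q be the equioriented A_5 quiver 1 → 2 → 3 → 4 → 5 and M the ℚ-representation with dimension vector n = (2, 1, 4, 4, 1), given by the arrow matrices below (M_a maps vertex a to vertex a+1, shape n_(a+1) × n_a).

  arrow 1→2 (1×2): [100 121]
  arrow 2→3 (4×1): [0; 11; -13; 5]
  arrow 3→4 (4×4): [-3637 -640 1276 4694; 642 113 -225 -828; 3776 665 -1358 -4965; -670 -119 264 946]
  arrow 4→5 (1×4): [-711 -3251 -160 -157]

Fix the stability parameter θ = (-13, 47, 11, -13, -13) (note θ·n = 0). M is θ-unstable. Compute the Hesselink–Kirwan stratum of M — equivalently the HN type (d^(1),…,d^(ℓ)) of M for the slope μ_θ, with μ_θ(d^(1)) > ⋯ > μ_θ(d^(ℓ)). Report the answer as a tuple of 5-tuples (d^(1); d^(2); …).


Barcode: M ≅ I[1,1], I[1,5], I[3,4]^3. HN layers by μ_θ (3 steps, strictly decreasing):
  μ^(1)=8; μ^(2)=-1; μ^(3)=-13

((0, 1, 1, 1, 1); (0, 0, 3, 3, 0); (2, 0, 0, 0, 0))


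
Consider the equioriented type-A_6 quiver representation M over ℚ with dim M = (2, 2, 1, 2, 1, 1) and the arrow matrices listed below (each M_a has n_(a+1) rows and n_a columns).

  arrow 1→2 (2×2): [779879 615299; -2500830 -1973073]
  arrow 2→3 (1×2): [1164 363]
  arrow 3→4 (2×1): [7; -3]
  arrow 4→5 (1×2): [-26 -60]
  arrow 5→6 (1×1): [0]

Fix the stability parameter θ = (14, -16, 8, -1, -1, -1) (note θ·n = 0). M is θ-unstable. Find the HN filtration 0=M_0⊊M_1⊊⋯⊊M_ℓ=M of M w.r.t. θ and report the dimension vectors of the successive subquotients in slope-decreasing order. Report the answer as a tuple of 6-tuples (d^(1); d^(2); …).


Interval decomposition of M: I[1,2], I[1,5], I[4,4], I[6,6].
HN type (ℓ=2): μ^(1)=2; μ^(2)=-1

((0, 0, 1, 1, 1, 0); (2, 2, 0, 1, 0, 1))


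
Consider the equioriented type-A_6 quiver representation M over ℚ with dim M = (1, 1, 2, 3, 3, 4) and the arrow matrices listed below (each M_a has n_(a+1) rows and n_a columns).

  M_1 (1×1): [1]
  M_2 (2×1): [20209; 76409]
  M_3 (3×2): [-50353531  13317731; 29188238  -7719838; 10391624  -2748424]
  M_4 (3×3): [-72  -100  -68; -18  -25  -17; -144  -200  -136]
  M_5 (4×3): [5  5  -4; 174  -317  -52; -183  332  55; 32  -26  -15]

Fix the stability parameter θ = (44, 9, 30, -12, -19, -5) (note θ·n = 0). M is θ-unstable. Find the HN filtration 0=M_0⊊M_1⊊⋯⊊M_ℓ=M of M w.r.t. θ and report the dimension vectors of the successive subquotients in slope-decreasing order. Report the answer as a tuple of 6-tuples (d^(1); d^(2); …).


Via rank(M_{q-1}∘⋯∘M_p): M ≅ I[1,3], I[3,4], I[4,4], I[4,6], I[5,6]^2, I[6,6].
μ_θ-semistable layers: μ^(1)=30; μ^(2)=53/2; μ^(3)=9; μ^(4)=-5; μ^(5)=-12; μ^(6)=-31/2; μ^(7)=-19

((0, 0, 1, 0, 0, 0); (1, 1, 0, 0, 0, 0); (0, 0, 1, 1, 0, 0); (0, 0, 0, 0, 0, 4); (0, 0, 0, 1, 0, 0); (0, 0, 0, 1, 1, 0); (0, 0, 0, 0, 2, 0))


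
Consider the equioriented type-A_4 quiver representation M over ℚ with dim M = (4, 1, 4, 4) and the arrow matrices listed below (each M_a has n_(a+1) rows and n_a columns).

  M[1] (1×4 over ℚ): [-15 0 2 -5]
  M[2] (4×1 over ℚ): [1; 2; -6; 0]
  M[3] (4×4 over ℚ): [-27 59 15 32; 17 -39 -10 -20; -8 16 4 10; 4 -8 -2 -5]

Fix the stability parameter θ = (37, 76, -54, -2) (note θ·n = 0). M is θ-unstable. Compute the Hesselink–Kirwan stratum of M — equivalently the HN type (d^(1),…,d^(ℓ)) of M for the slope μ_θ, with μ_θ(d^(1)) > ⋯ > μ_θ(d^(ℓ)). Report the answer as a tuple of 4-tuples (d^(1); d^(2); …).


Via rank(M_{q-1}∘⋯∘M_p): M ≅ I[1,1]^3, I[1,4], I[3,3], I[3,4]^2, I[4,4].
μ_θ-semistable layers: μ^(1)=37; μ^(2)=57/4; μ^(3)=-2; μ^(4)=-54

((3, 0, 0, 0); (1, 1, 1, 1); (0, 0, 0, 3); (0, 0, 3, 0))


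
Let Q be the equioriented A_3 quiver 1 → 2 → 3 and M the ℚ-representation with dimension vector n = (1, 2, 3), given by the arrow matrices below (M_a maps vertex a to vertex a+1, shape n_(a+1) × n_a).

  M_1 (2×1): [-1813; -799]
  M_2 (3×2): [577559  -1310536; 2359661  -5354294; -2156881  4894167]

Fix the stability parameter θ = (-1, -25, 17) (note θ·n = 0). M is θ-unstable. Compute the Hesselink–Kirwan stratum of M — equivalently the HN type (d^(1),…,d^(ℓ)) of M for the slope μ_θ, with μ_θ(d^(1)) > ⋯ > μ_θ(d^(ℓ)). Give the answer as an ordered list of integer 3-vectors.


Barcode: M ≅ I[1,3], I[2,3], I[3,3]. HN layers by μ_θ (3 steps, strictly decreasing):
  μ^(1)=17; μ^(2)=-13; μ^(3)=-25

((0, 0, 3); (1, 1, 0); (0, 1, 0))


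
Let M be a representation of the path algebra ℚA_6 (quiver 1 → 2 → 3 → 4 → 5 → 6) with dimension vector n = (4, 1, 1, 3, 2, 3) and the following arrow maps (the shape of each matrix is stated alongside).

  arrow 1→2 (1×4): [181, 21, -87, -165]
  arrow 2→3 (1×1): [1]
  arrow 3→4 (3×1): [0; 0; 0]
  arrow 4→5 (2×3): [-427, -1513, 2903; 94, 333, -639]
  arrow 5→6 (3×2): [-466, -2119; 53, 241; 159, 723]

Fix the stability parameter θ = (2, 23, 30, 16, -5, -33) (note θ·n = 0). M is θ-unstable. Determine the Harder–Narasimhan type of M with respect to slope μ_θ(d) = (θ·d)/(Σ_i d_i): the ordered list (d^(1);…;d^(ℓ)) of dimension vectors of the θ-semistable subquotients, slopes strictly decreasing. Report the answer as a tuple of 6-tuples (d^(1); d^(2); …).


Interval decomposition of M: I[1,1]^3, I[1,3], I[4,4], I[4,6]^2, I[6,6].
HN type (ℓ=6): μ^(1)=30; μ^(2)=23; μ^(3)=16; μ^(4)=2; μ^(5)=-22/3; μ^(6)=-33

((0, 0, 1, 0, 0, 0); (0, 1, 0, 0, 0, 0); (0, 0, 0, 1, 0, 0); (4, 0, 0, 0, 0, 0); (0, 0, 0, 2, 2, 2); (0, 0, 0, 0, 0, 1))


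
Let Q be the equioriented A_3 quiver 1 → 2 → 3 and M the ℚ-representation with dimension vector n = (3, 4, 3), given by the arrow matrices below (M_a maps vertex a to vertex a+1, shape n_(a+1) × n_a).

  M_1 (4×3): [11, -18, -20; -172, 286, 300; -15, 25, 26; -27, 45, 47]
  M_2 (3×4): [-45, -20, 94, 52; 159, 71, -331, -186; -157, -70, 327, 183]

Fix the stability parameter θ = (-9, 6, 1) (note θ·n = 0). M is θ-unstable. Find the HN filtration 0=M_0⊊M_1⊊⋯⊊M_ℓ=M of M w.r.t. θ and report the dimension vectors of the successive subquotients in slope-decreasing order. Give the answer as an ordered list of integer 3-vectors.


Via rank(M_{q-1}∘⋯∘M_p): M ≅ I[1,3]^3, I[2,2].
μ_θ-semistable layers: μ^(1)=6; μ^(2)=7/2; μ^(3)=-9

((0, 1, 0); (0, 3, 3); (3, 0, 0))


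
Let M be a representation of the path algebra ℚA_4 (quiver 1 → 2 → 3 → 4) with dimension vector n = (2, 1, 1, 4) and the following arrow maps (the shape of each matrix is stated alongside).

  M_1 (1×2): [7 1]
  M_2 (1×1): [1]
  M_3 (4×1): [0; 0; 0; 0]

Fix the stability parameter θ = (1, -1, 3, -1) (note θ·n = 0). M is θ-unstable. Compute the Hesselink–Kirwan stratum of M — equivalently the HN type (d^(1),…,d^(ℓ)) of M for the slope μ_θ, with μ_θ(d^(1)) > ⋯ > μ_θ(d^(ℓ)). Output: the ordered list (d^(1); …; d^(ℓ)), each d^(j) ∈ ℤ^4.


Via rank(M_{q-1}∘⋯∘M_p): M ≅ I[1,1], I[1,3], I[4,4]^4.
μ_θ-semistable layers: μ^(1)=3; μ^(2)=1; μ^(3)=0; μ^(4)=-1

((0, 0, 1, 0); (1, 0, 0, 0); (1, 1, 0, 0); (0, 0, 0, 4))


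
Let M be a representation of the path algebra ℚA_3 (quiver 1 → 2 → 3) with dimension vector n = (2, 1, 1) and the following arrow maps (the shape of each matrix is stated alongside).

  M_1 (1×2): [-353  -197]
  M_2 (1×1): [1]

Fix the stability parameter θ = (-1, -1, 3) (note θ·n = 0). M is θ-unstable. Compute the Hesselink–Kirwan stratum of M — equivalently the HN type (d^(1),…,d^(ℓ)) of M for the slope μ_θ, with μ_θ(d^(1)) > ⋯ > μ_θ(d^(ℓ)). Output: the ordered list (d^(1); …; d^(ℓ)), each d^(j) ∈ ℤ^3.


Via rank(M_{q-1}∘⋯∘M_p): M ≅ I[1,1], I[1,3].
μ_θ-semistable layers: μ^(1)=3; μ^(2)=-1

((0, 0, 1); (2, 1, 0))


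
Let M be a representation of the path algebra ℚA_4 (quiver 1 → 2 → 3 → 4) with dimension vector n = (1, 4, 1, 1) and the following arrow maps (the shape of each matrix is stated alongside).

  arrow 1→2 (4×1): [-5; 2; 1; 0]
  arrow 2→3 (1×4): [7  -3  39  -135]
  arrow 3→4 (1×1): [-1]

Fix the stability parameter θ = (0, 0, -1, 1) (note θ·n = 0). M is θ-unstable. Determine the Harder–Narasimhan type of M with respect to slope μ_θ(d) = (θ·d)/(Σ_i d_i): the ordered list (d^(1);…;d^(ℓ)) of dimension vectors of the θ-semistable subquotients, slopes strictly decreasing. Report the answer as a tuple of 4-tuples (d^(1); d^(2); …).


Via rank(M_{q-1}∘⋯∘M_p): M ≅ I[1,4], I[2,2]^3.
μ_θ-semistable layers: μ^(1)=1; μ^(2)=0; μ^(3)=-1/3

((0, 0, 0, 1); (0, 3, 0, 0); (1, 1, 1, 0))


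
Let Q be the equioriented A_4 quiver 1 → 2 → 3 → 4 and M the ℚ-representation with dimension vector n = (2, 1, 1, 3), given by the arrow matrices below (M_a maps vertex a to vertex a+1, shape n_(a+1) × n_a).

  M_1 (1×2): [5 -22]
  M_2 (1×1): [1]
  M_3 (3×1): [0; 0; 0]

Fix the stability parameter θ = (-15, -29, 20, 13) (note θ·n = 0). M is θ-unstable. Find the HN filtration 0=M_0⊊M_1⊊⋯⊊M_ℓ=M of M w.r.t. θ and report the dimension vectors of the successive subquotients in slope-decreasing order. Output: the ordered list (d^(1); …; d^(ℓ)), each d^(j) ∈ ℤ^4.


Interval decomposition of M: I[1,1], I[1,3], I[4,4]^3.
HN type (ℓ=4): μ^(1)=20; μ^(2)=13; μ^(3)=-15; μ^(4)=-22

((0, 0, 1, 0); (0, 0, 0, 3); (1, 0, 0, 0); (1, 1, 0, 0))


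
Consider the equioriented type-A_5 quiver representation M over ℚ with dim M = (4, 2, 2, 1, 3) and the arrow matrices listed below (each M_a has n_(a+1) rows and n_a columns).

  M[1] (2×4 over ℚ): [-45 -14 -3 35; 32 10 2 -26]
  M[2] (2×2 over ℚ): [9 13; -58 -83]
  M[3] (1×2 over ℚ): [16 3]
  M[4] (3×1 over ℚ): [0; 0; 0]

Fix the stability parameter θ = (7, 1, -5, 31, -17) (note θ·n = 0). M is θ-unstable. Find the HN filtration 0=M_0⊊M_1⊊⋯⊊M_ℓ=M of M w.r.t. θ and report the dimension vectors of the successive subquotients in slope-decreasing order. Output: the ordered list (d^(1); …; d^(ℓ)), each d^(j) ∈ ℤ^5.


Interval decomposition of M: I[1,1]^2, I[1,3], I[1,4], I[5,5]^3.
HN type (ℓ=4): μ^(1)=31; μ^(2)=7; μ^(3)=1; μ^(4)=-17

((0, 0, 0, 1, 0); (2, 0, 0, 0, 0); (2, 2, 2, 0, 0); (0, 0, 0, 0, 3))


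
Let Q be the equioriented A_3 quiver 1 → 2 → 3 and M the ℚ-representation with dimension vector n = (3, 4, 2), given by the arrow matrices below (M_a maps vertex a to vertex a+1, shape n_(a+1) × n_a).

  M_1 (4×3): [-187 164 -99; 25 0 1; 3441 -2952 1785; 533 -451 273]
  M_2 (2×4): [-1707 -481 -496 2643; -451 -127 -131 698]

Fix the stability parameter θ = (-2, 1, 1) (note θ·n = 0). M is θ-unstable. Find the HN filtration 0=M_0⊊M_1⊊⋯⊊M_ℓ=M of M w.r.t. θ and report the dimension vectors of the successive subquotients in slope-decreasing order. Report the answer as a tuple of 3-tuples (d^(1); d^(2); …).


Via rank(M_{q-1}∘⋯∘M_p): M ≅ I[1,1], I[1,3]^2, I[2,2]^2.
μ_θ-semistable layers: μ^(1)=1; μ^(2)=-2

((0, 4, 2); (3, 0, 0))


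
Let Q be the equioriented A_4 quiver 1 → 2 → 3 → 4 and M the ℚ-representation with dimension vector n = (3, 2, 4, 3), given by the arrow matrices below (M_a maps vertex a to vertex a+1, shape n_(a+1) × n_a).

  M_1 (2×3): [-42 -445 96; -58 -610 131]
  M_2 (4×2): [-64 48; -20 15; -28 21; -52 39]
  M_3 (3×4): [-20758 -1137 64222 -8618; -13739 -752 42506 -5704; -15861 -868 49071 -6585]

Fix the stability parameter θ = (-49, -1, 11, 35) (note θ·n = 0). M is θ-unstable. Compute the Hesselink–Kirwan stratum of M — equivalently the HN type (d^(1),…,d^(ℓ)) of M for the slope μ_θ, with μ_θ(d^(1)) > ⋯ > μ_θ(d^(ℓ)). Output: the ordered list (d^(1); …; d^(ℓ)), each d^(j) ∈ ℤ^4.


Via rank(M_{q-1}∘⋯∘M_p): M ≅ I[1,1], I[1,2], I[1,4], I[3,3], I[3,4]^2.
μ_θ-semistable layers: μ^(1)=35; μ^(2)=11; μ^(3)=-1; μ^(4)=-49

((0, 0, 0, 3); (0, 0, 4, 0); (0, 2, 0, 0); (3, 0, 0, 0))


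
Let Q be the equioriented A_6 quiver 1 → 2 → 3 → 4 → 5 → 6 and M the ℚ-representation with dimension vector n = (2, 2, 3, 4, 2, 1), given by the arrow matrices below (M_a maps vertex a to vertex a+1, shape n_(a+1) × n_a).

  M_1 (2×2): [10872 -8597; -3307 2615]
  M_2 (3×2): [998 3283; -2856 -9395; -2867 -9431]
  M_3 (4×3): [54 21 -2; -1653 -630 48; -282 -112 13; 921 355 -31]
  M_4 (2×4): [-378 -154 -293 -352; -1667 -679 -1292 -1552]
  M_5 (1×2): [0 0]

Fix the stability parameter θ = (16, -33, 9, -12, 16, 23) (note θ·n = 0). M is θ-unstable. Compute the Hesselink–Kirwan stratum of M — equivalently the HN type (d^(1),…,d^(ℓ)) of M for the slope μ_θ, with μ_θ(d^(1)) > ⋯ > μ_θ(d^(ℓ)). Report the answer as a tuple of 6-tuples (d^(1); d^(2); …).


Via rank(M_{q-1}∘⋯∘M_p): M ≅ I[1,5]^2, I[3,4], I[4,4], I[6,6].
μ_θ-semistable layers: μ^(1)=23; μ^(2)=16; μ^(3)=-3/2; μ^(4)=-17/2; μ^(5)=-12

((0, 0, 0, 0, 0, 1); (0, 0, 0, 0, 2, 0); (0, 0, 3, 3, 0, 0); (2, 2, 0, 0, 0, 0); (0, 0, 0, 1, 0, 0))


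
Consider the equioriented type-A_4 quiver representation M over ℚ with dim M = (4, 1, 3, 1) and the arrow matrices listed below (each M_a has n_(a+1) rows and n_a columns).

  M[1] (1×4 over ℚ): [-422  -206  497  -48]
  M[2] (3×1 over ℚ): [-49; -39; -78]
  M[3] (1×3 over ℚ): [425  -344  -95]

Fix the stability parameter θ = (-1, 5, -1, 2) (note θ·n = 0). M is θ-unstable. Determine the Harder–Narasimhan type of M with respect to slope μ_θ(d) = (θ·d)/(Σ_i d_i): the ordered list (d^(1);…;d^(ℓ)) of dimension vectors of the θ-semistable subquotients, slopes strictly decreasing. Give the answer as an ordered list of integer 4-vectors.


Via rank(M_{q-1}∘⋯∘M_p): M ≅ I[1,1]^3, I[1,4], I[3,3]^2.
μ_θ-semistable layers: μ^(1)=2; μ^(2)=-1

((0, 1, 1, 1); (4, 0, 2, 0))


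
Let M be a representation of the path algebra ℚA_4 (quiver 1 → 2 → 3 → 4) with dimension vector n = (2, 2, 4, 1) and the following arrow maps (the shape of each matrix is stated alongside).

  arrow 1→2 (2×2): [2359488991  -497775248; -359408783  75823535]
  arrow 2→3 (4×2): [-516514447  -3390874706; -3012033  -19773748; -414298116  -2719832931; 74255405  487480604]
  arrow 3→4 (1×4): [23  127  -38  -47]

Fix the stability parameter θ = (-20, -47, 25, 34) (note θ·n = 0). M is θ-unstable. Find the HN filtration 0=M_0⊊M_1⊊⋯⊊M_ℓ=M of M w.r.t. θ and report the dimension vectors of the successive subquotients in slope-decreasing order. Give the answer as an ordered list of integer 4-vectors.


Interval decomposition of M: I[1,3], I[1,4], I[3,3]^2.
HN type (ℓ=3): μ^(1)=34; μ^(2)=25; μ^(3)=-67/2

((0, 0, 0, 1); (0, 0, 4, 0); (2, 2, 0, 0))


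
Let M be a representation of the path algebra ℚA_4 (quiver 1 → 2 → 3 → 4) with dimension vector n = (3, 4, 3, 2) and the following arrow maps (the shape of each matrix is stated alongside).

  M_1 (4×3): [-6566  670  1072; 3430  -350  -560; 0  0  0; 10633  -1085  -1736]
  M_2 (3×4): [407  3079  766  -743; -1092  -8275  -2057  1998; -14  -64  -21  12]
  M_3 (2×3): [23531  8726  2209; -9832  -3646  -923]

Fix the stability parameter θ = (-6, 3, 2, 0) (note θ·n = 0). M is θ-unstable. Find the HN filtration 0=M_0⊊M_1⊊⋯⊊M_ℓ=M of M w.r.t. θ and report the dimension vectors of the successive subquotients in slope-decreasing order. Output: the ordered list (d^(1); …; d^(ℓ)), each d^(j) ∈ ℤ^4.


Interval decomposition of M: I[1,1]^2, I[1,4], I[2,2], I[2,3], I[2,4].
HN type (ℓ=4): μ^(1)=3; μ^(2)=5/2; μ^(3)=5/3; μ^(4)=-6

((0, 1, 0, 0); (0, 1, 1, 0); (0, 2, 2, 2); (3, 0, 0, 0))


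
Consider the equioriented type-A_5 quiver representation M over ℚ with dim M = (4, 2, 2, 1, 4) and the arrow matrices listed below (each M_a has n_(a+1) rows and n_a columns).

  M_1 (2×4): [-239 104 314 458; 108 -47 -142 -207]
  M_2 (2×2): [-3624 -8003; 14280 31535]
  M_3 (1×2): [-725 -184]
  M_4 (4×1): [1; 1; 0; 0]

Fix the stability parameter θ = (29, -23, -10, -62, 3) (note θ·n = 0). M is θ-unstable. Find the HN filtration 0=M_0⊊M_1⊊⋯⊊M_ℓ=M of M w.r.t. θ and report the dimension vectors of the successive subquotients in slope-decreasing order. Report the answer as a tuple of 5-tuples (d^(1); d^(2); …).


Interval decomposition of M: I[1,1]^2, I[1,2], I[1,5], I[3,3], I[5,5]^3.
HN type (ℓ=4): μ^(1)=29; μ^(2)=3; μ^(3)=-10; μ^(4)=-33/2

((2, 0, 0, 0, 0); (1, 1, 0, 0, 4); (0, 0, 1, 0, 0); (1, 1, 1, 1, 0))


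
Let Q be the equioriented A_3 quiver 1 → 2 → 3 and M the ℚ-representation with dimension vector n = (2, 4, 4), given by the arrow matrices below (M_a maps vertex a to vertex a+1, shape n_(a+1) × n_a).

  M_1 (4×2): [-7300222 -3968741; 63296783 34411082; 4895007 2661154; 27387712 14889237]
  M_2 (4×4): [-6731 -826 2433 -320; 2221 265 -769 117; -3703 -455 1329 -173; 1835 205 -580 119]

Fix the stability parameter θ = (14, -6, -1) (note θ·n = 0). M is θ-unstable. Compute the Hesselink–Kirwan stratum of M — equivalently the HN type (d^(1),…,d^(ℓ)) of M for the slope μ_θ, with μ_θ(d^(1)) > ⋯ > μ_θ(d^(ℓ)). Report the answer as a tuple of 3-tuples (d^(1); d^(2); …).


Barcode: M ≅ I[1,3]^2, I[2,3]^2. HN layers by μ_θ (3 steps, strictly decreasing):
  μ^(1)=7/3; μ^(2)=-1; μ^(3)=-6

((2, 2, 2); (0, 0, 2); (0, 2, 0))


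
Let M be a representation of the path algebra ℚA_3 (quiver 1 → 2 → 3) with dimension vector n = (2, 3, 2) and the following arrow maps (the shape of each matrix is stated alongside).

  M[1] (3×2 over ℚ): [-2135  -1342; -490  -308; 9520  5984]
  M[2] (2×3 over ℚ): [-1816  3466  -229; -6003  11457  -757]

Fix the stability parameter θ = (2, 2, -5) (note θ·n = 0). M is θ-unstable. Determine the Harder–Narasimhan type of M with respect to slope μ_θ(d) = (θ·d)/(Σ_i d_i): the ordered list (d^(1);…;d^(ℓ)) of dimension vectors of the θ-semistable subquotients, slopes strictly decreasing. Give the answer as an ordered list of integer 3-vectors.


Barcode: M ≅ I[1,1], I[1,3], I[2,2], I[2,3]. HN layers by μ_θ (3 steps, strictly decreasing):
  μ^(1)=2; μ^(2)=-1/3; μ^(3)=-3/2

((1, 1, 0); (1, 1, 1); (0, 1, 1))


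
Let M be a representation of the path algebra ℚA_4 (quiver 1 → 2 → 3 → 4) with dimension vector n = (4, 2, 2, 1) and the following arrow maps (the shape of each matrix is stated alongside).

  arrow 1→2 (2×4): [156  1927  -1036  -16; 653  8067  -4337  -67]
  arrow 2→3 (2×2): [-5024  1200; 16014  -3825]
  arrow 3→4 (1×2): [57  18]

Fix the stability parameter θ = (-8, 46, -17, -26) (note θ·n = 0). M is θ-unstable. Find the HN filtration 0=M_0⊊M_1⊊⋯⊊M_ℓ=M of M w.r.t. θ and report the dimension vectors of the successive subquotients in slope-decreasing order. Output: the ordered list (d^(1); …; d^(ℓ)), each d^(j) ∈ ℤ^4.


Barcode: M ≅ I[1,1]^2, I[1,2], I[1,4], I[3,3]. HN layers by μ_θ (4 steps, strictly decreasing):
  μ^(1)=46; μ^(2)=1; μ^(3)=-8; μ^(4)=-17

((0, 1, 0, 0); (0, 1, 1, 1); (4, 0, 0, 0); (0, 0, 1, 0))


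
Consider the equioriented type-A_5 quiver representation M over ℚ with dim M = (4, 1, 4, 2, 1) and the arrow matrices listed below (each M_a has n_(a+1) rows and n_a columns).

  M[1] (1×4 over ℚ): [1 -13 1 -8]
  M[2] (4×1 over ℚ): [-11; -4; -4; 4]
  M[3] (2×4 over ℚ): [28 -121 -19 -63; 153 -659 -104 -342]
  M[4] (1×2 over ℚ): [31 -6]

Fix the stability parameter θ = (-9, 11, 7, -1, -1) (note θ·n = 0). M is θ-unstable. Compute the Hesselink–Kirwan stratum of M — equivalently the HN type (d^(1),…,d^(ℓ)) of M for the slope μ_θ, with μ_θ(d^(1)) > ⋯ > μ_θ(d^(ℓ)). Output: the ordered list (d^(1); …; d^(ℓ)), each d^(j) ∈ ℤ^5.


Barcode: M ≅ I[1,1]^3, I[1,5], I[3,3]^2, I[3,4]. HN layers by μ_θ (4 steps, strictly decreasing):
  μ^(1)=7; μ^(2)=4; μ^(3)=3; μ^(4)=-9

((0, 0, 2, 0, 0); (0, 1, 1, 1, 1); (0, 0, 1, 1, 0); (4, 0, 0, 0, 0))
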